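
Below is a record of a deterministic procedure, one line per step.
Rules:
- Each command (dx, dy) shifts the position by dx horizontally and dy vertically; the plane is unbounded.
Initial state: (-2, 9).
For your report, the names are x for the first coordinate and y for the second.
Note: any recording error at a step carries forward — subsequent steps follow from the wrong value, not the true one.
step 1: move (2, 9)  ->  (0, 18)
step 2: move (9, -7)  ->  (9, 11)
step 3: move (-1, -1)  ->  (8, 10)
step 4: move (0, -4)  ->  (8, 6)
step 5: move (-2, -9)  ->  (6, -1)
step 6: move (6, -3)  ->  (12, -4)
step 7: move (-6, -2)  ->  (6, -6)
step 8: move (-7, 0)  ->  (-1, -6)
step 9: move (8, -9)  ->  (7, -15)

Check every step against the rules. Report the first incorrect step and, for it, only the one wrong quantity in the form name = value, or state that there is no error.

step 1: x = -2 + (2) = 0, y = 9 + (9) = 18 -> consistent with the record
step 2: x = 0 + (9) = 9, y = 18 + (-7) = 11 -> checks out
step 3: x = 9 + (-1) = 8, y = 11 + (-1) = 10 -> confirmed correct
step 4: x = 8 + (0) = 8, y = 10 + (-4) = 6 -> verified
step 5: x = 8 + (-2) = 6, y = 6 + (-9) = -3 -> the recorded entry deviates here
Step 5 is the first one off; corrected, y = -3.

step 5, y = -3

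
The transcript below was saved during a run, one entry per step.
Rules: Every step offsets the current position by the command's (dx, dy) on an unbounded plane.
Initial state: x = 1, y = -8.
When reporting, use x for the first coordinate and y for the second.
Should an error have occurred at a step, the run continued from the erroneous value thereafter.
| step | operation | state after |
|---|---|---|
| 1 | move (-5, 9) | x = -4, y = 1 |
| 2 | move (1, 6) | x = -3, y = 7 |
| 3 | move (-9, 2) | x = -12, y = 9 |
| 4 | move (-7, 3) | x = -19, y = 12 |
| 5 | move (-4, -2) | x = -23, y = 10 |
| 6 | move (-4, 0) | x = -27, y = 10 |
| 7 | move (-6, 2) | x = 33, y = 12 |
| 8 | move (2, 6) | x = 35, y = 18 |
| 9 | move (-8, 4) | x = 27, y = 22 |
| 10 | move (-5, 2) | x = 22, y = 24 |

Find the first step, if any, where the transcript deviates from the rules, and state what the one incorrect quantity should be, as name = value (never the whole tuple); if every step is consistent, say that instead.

step 7, x = -33

step 1: x = 1 + (-5) = -4, y = -8 + (9) = 1 -> same as recorded
step 2: x = -4 + (1) = -3, y = 1 + (6) = 7 -> checks out
step 3: x = -3 + (-9) = -12, y = 7 + (2) = 9 -> agrees with the transcript
step 4: x = -12 + (-7) = -19, y = 9 + (3) = 12 -> verified
step 5: x = -19 + (-4) = -23, y = 12 + (-2) = 10 -> confirmed correct
step 6: x = -23 + (-4) = -27, y = 10 + (0) = 10 -> consistent with the transcript
step 7: x = -27 + (-6) = -33, y = 10 + (2) = 12 -> not what was recorded
The earliest wrong entry is at step 7: it should read x = -33.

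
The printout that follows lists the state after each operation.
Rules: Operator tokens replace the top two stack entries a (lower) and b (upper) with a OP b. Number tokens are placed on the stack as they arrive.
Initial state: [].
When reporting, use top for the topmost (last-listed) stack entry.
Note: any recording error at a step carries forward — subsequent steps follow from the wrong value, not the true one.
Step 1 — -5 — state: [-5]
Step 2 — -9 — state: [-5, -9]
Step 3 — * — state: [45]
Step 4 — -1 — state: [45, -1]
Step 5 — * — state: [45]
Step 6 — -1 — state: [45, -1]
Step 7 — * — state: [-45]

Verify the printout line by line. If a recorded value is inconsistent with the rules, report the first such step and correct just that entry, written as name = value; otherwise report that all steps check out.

step 5, top = -45

Recomputing the run from the initial state:
step 1: [-5]
step 2: [-5, -9]
step 3: [45]
step 4: [45, -1]
step 5: [-45]
step 6: [-45, -1]
step 7: [45]
The first disagreement with the printout is at step 5, where the value should be top = -45.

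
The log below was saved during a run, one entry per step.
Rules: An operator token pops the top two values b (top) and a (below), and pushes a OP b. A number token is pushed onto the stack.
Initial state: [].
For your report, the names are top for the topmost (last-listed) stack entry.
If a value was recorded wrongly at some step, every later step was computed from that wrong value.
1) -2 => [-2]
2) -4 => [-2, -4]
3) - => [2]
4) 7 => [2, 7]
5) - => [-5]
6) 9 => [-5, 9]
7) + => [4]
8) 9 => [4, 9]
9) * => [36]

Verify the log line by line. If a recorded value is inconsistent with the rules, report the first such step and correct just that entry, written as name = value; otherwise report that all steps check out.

no error

step 1: push -2: top = -2 -> matches
step 2: push -4: top = -4 -> checks out
step 3: -2 - -4 = 2 -> no discrepancy
step 4: push 7: top = 7 -> agrees with the log
step 5: 2 - 7 = -5 -> checks out
step 6: push 9: top = 9 -> confirmed correct
step 7: -5 + 9 = 4 -> matches
step 8: push 9: top = 9 -> agrees with the log
step 9: 4 * 9 = 36 -> checks out
No step deviates from the rules.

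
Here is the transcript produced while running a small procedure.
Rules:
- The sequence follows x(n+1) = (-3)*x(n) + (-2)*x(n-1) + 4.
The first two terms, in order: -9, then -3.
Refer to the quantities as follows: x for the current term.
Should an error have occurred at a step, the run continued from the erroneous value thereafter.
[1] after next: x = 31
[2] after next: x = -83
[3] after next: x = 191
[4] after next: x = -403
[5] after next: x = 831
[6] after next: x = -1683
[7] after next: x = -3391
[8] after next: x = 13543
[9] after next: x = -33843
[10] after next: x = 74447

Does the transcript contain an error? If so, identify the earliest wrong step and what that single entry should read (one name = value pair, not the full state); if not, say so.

Step 1: x = -3*(-3) + (-2)*(-9) + (4) = 31 — matches.
Step 2: x = -3*(31) + (-2)*(-3) + (4) = -83 — same as recorded.
Step 3: x = -3*(-83) + (-2)*(31) + (4) = 191 — no discrepancy.
Step 4: x = -3*(191) + (-2)*(-83) + (4) = -403 — confirmed correct.
Step 5: x = -3*(-403) + (-2)*(191) + (4) = 831 — consistent with the transcript.
Step 6: x = -3*(831) + (-2)*(-403) + (4) = -1683 — verified.
Step 7: x = -3*(-1683) + (-2)*(831) + (4) = 3391 — first mismatch against the transcript.
That makes step 7 the first incorrect line — x = 3391 is what it should show.

step 7, x = 3391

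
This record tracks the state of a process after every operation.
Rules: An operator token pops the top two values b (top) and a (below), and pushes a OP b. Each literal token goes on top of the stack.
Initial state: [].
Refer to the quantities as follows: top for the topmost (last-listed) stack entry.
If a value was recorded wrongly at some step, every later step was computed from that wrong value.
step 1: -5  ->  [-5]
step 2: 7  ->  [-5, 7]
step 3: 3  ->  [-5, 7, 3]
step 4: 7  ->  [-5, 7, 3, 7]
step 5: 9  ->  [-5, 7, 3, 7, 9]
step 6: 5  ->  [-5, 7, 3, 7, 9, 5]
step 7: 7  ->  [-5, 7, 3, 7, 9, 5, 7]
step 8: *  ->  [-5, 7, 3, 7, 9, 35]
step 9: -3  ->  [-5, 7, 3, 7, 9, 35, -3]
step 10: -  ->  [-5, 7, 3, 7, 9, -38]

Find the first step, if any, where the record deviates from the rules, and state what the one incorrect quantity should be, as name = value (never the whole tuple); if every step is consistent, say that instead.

Recomputing the run from the initial state:
step 1: [-5]
step 2: [-5, 7]
step 3: [-5, 7, 3]
step 4: [-5, 7, 3, 7]
step 5: [-5, 7, 3, 7, 9]
step 6: [-5, 7, 3, 7, 9, 5]
step 7: [-5, 7, 3, 7, 9, 5, 7]
step 8: [-5, 7, 3, 7, 9, 35]
step 9: [-5, 7, 3, 7, 9, 35, -3]
step 10: [-5, 7, 3, 7, 9, 38]
The first disagreement with the record is at step 10, where the value should be top = 38.

step 10, top = 38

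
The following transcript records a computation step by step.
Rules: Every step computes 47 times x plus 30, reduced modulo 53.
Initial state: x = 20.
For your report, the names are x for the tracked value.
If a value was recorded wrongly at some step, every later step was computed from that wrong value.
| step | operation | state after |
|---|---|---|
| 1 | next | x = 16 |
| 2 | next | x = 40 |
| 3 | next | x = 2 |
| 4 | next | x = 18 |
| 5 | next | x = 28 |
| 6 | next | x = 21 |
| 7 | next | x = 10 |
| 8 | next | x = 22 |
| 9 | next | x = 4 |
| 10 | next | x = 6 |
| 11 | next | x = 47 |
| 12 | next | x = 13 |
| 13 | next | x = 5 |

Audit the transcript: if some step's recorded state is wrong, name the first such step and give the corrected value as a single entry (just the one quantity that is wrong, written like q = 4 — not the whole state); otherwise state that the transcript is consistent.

step 8, x = 23

Recomputing the run from the initial state:
step 1: x = 16
step 2: x = 40
step 3: x = 2
step 4: x = 18
step 5: x = 28
step 6: x = 21
step 7: x = 10
step 8: x = 23
step 9: x = 51
step 10: x = 42
step 11: x = 43
step 12: x = 37
step 13: x = 20
The first disagreement with the transcript is at step 8, where the value should be x = 23.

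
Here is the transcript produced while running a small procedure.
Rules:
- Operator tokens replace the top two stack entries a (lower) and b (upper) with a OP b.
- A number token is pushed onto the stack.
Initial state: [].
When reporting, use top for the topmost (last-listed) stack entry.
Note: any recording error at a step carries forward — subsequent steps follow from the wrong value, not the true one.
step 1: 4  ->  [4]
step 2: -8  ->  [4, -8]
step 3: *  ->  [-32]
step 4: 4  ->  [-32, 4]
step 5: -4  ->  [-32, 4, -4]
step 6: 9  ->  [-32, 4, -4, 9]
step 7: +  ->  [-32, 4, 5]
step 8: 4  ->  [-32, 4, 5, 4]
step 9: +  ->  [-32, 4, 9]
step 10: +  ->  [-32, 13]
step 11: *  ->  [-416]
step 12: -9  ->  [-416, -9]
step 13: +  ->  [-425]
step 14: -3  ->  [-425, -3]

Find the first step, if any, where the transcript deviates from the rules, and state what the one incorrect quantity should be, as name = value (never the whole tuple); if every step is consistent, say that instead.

Recomputing the run from the initial state:
step 1: [4]
step 2: [4, -8]
step 3: [-32]
step 4: [-32, 4]
step 5: [-32, 4, -4]
step 6: [-32, 4, -4, 9]
step 7: [-32, 4, 5]
step 8: [-32, 4, 5, 4]
step 9: [-32, 4, 9]
step 10: [-32, 13]
step 11: [-416]
step 12: [-416, -9]
step 13: [-425]
step 14: [-425, -3]
This matches the transcript at every step.

no error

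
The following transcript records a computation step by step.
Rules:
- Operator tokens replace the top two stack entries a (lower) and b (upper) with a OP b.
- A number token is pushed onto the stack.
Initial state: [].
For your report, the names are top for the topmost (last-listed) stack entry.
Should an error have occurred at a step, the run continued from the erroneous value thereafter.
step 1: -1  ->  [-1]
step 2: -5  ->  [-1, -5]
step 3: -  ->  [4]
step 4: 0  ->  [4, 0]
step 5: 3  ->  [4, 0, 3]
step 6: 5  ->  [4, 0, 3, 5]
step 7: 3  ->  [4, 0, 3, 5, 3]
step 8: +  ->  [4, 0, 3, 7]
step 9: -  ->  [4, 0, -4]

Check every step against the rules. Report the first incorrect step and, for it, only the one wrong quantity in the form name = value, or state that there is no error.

Recomputing the run from the initial state:
step 1: [-1]
step 2: [-1, -5]
step 3: [4]
step 4: [4, 0]
step 5: [4, 0, 3]
step 6: [4, 0, 3, 5]
step 7: [4, 0, 3, 5, 3]
step 8: [4, 0, 3, 8]
step 9: [4, 0, -5]
The first disagreement with the transcript is at step 8, where the value should be top = 8.

step 8, top = 8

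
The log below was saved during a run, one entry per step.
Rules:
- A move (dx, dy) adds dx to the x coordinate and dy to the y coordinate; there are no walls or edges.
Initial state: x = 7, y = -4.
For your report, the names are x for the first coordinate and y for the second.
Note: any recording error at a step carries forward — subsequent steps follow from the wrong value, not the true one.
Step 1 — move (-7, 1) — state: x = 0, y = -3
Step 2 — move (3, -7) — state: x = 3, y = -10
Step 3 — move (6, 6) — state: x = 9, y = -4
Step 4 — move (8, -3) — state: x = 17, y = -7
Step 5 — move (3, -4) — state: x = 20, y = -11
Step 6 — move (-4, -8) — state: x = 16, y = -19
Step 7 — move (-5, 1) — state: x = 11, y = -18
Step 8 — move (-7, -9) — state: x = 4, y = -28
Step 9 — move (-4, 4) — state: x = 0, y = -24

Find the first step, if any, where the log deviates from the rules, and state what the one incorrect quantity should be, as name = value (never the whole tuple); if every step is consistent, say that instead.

1. x = 7 + (-7) = 0, y = -4 + (1) = -3 (no discrepancy)
2. x = 0 + (3) = 3, y = -3 + (-7) = -10 (verified)
3. x = 3 + (6) = 9, y = -10 + (6) = -4 (checks out)
4. x = 9 + (8) = 17, y = -4 + (-3) = -7 (verified)
5. x = 17 + (3) = 20, y = -7 + (-4) = -11 (checks out)
6. x = 20 + (-4) = 16, y = -11 + (-8) = -19 (verified)
7. x = 16 + (-5) = 11, y = -19 + (1) = -18 (confirmed correct)
8. x = 11 + (-7) = 4, y = -18 + (-9) = -27 (this is not what the log shows)
The earliest wrong entry is at step 8: it should read y = -27.

step 8, y = -27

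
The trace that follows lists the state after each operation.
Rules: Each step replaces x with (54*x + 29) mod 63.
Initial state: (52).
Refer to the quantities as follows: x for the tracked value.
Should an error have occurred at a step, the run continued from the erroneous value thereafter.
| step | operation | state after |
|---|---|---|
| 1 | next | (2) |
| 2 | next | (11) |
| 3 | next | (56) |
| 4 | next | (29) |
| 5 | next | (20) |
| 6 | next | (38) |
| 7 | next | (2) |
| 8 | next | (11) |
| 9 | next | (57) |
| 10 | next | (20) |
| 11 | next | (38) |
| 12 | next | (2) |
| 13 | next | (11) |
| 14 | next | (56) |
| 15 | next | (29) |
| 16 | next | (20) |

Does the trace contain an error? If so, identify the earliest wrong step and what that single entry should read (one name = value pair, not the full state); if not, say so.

step 9, x = 56

Recomputing the run from the initial state:
step 1: x = 2
step 2: x = 11
step 3: x = 56
step 4: x = 29
step 5: x = 20
step 6: x = 38
step 7: x = 2
step 8: x = 11
step 9: x = 56
step 10: x = 29
step 11: x = 20
step 12: x = 38
step 13: x = 2
step 14: x = 11
step 15: x = 56
step 16: x = 29
The first disagreement with the trace is at step 9, where the value should be x = 56.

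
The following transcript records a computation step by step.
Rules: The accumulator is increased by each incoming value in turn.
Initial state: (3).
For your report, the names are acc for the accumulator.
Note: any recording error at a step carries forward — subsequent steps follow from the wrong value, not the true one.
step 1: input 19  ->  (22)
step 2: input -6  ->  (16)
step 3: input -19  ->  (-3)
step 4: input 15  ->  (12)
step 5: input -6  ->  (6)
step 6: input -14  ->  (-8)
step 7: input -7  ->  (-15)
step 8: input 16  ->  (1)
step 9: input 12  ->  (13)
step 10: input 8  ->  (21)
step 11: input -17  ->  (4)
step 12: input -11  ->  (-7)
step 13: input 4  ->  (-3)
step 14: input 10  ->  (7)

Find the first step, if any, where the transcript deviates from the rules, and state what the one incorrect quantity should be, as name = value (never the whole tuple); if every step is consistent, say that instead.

no error

Recomputing the run from the initial state:
step 1: acc = 22
step 2: acc = 16
step 3: acc = -3
step 4: acc = 12
step 5: acc = 6
step 6: acc = -8
step 7: acc = -15
step 8: acc = 1
step 9: acc = 13
step 10: acc = 21
step 11: acc = 4
step 12: acc = -7
step 13: acc = -3
step 14: acc = 7
This matches the transcript at every step.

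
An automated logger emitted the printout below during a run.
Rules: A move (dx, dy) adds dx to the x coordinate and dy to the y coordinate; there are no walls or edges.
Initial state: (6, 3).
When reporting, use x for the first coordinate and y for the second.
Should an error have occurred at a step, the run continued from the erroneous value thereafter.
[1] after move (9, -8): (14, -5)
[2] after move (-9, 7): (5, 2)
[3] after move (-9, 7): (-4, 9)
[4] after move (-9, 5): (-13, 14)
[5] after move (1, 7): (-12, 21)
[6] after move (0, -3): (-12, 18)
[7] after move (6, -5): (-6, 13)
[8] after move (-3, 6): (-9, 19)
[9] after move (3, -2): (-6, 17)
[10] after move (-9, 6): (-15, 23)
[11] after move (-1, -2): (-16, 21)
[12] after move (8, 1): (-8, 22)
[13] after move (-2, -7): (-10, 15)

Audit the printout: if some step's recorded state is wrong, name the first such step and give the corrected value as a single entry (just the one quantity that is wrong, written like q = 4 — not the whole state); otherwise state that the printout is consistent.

Recomputing the run from the initial state:
step 1: x = 15, y = -5
step 2: x = 6, y = 2
step 3: x = -3, y = 9
step 4: x = -12, y = 14
step 5: x = -11, y = 21
step 6: x = -11, y = 18
step 7: x = -5, y = 13
step 8: x = -8, y = 19
step 9: x = -5, y = 17
step 10: x = -14, y = 23
step 11: x = -15, y = 21
step 12: x = -7, y = 22
step 13: x = -9, y = 15
The first disagreement with the printout is at step 1, where the value should be x = 15.

step 1, x = 15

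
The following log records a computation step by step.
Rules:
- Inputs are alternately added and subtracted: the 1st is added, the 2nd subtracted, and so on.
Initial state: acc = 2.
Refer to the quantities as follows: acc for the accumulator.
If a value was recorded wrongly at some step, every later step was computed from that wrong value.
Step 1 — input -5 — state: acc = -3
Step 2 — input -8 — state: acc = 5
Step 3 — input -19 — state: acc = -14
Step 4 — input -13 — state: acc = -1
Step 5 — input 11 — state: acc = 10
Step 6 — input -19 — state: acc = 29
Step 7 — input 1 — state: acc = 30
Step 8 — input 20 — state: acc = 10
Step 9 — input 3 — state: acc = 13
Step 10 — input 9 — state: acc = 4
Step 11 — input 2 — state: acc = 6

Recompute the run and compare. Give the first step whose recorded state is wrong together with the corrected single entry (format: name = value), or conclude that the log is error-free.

no error

1. acc = 2 + -5 = -3 (checks out)
2. acc = -3 - -8 = 5 (checks out)
3. acc = 5 + -19 = -14 (no discrepancy)
4. acc = -14 - -13 = -1 (in agreement)
5. acc = -1 + 11 = 10 (confirmed correct)
6. acc = 10 - -19 = 29 (confirmed correct)
7. acc = 29 + 1 = 30 (checks out)
8. acc = 30 - 20 = 10 (same as recorded)
9. acc = 10 + 3 = 13 (no discrepancy)
10. acc = 13 - 9 = 4 (no discrepancy)
11. acc = 4 + 2 = 6 (checks out)
Every step is consistent.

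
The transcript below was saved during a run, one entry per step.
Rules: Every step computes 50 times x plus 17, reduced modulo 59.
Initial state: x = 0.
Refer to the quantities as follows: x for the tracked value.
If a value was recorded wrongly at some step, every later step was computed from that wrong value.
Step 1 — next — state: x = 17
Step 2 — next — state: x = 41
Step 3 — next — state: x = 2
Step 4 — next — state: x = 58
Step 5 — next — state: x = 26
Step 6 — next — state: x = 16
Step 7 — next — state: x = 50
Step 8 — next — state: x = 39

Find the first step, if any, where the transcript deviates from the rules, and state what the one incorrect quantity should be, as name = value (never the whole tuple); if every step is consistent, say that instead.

Recomputing the run from the initial state:
step 1: x = 17
step 2: x = 41
step 3: x = 2
step 4: x = 58
step 5: x = 26
step 6: x = 19
step 7: x = 23
step 8: x = 46
The first disagreement with the transcript is at step 6, where the value should be x = 19.

step 6, x = 19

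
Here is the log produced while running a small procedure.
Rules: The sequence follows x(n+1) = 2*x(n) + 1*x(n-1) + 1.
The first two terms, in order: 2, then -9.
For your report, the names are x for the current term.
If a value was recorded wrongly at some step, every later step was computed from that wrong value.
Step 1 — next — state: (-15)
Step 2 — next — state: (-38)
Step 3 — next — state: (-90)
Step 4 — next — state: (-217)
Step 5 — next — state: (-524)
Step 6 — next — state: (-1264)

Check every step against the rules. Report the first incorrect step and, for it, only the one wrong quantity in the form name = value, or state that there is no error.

1. x = 2*(-9) + (1)*(2) + (1) = -15 (exactly as logged)
2. x = 2*(-15) + (1)*(-9) + (1) = -38 (same as recorded)
3. x = 2*(-38) + (1)*(-15) + (1) = -90 (confirmed correct)
4. x = 2*(-90) + (1)*(-38) + (1) = -217 (verified)
5. x = 2*(-217) + (1)*(-90) + (1) = -523 (the entry is off here)
That makes step 5 the first incorrect line — x = -523 is what it should show.

step 5, x = -523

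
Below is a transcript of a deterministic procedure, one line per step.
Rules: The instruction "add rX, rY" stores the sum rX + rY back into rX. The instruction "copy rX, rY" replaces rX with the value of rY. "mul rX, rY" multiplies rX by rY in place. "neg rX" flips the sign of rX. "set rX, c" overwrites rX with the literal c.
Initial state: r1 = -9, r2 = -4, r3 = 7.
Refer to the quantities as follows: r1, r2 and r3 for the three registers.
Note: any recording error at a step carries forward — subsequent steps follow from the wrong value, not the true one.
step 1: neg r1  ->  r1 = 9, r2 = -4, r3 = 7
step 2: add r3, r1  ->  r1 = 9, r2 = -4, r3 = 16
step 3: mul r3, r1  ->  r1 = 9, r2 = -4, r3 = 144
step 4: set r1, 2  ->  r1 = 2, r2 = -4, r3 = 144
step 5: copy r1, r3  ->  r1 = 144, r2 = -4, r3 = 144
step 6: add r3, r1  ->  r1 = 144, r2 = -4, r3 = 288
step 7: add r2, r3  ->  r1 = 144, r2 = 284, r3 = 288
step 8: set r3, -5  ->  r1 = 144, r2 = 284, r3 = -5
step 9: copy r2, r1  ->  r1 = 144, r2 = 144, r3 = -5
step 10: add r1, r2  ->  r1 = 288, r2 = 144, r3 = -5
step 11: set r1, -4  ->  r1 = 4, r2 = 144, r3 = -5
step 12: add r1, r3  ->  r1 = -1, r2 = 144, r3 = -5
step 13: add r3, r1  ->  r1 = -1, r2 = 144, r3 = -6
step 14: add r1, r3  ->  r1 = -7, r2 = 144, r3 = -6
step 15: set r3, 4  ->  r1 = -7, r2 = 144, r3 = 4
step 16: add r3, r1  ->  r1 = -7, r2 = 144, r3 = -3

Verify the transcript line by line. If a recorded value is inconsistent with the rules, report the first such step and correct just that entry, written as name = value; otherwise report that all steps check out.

step 11, r1 = -4

1. r1 = -(-9) = 9 (matches)
2. r3 = 7 + 9 = 16 (same as recorded)
3. r3 = 16 * 9 = 144 (confirmed correct)
4. r1 = 2 (agrees with the transcript)
5. r1 = 144 (consistent with the transcript)
6. r3 = 144 + 144 = 288 (matches)
7. r2 = -4 + 288 = 284 (same as recorded)
8. r3 = -5 (matches)
9. r2 = 144 (same as recorded)
10. r1 = 144 + 144 = 288 (no discrepancy)
11. r1 = -4 (a discrepancy with the transcript)
Step 11 is the first one off; corrected, r1 = -4.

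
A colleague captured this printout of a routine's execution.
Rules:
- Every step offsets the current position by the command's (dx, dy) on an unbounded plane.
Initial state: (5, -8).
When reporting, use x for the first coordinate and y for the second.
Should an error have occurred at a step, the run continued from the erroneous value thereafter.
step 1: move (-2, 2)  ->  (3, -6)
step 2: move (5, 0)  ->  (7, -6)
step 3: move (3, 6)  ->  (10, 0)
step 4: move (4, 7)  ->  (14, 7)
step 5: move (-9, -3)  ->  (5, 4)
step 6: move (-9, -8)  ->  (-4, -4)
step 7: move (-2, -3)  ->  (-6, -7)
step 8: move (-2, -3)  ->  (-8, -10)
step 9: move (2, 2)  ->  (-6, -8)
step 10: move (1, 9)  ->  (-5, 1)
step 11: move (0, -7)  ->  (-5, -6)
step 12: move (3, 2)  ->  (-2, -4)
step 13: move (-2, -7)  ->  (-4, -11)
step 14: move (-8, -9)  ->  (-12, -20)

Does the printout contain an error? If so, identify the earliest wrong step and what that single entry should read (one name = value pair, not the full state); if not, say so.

step 2, x = 8

step 1: x = 5 + (-2) = 3, y = -8 + (2) = -6 -> same as recorded
step 2: x = 3 + (5) = 8, y = -6 + (0) = -6 -> this is not what the printout shows
Conclusion: step 2 carries the first error; the entry should be x = 8.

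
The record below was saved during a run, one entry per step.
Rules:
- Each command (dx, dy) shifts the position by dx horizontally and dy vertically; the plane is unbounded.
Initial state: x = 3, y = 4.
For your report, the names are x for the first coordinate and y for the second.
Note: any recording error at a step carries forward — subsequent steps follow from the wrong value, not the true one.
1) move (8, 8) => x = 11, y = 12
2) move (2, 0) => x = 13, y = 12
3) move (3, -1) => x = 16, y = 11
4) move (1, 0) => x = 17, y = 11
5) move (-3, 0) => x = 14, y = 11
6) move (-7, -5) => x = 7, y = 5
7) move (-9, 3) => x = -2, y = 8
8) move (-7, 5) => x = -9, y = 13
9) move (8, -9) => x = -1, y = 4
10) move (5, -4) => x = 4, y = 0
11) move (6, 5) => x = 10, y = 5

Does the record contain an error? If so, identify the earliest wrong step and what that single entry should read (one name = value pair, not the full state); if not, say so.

step 6, y = 6

Recomputing the run from the initial state:
step 1: x = 11, y = 12
step 2: x = 13, y = 12
step 3: x = 16, y = 11
step 4: x = 17, y = 11
step 5: x = 14, y = 11
step 6: x = 7, y = 6
step 7: x = -2, y = 9
step 8: x = -9, y = 14
step 9: x = -1, y = 5
step 10: x = 4, y = 1
step 11: x = 10, y = 6
The first disagreement with the record is at step 6, where the value should be y = 6.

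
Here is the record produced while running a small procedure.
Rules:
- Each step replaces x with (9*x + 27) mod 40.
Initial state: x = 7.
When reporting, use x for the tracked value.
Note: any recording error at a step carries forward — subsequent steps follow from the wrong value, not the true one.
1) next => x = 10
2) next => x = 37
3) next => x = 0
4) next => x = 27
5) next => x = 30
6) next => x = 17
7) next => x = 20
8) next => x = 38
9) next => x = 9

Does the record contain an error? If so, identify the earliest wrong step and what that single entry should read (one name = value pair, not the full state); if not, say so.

step 1: x = (9*7 + 27) mod 40 = 10 -> confirmed correct
step 2: x = (9*10 + 27) mod 40 = 37 -> same as recorded
step 3: x = (9*37 + 27) mod 40 = 0 -> agrees with the record
step 4: x = (9*0 + 27) mod 40 = 27 -> exactly as logged
step 5: x = (9*27 + 27) mod 40 = 30 -> confirmed correct
step 6: x = (9*30 + 27) mod 40 = 17 -> checks out
step 7: x = (9*17 + 27) mod 40 = 20 -> confirmed correct
step 8: x = (9*20 + 27) mod 40 = 7 -> first mismatch against the record
The audit stops at step 8: the recorded entry is wrong and should be x = 7.

step 8, x = 7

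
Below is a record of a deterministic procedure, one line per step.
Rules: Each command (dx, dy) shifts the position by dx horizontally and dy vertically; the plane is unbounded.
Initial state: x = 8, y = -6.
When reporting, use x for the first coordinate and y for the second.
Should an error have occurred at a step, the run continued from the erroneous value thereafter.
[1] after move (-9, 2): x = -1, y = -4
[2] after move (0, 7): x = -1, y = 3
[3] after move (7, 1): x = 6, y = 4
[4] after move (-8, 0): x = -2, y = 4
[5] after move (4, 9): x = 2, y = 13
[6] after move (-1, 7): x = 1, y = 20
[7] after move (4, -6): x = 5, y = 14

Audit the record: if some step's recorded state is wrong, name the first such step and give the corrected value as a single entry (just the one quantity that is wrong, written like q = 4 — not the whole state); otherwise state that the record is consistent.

1. x = 8 + (-9) = -1, y = -6 + (2) = -4 (checks out)
2. x = -1 + (0) = -1, y = -4 + (7) = 3 (matches)
3. x = -1 + (7) = 6, y = 3 + (1) = 4 (checks out)
4. x = 6 + (-8) = -2, y = 4 + (0) = 4 (agrees with the record)
5. x = -2 + (4) = 2, y = 4 + (9) = 13 (consistent with the record)
6. x = 2 + (-1) = 1, y = 13 + (7) = 20 (matches)
7. x = 1 + (4) = 5, y = 20 + (-6) = 14 (no discrepancy)
Every step is consistent.

no error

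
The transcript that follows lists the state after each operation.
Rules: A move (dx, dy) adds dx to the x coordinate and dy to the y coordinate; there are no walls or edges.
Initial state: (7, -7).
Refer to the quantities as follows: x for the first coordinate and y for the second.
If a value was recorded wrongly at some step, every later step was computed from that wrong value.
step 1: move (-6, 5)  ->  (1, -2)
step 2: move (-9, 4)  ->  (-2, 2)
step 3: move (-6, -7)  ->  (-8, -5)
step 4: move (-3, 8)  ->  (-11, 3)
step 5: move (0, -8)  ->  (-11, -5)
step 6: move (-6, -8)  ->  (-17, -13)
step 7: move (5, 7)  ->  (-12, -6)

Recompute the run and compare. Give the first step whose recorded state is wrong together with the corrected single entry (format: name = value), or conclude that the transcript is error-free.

Recomputing the run from the initial state:
step 1: x = 1, y = -2
step 2: x = -8, y = 2
step 3: x = -14, y = -5
step 4: x = -17, y = 3
step 5: x = -17, y = -5
step 6: x = -23, y = -13
step 7: x = -18, y = -6
The first disagreement with the transcript is at step 2, where the value should be x = -8.

step 2, x = -8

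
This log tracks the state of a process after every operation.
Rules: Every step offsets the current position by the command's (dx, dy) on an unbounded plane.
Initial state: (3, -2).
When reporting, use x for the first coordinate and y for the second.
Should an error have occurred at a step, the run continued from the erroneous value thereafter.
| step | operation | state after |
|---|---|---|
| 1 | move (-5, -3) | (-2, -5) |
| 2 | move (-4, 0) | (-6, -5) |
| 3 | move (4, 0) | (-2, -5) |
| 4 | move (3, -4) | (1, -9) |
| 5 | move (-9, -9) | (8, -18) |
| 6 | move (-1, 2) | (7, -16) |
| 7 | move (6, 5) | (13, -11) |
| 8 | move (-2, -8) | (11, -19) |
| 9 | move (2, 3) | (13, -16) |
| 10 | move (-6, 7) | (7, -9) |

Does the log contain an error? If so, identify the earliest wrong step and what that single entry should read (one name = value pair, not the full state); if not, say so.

step 5, x = -8

Step 1: x = 3 + (-5) = -2, y = -2 + (-3) = -5 — agrees with the log.
Step 2: x = -2 + (-4) = -6, y = -5 + (0) = -5 — checks out.
Step 3: x = -6 + (4) = -2, y = -5 + (0) = -5 — consistent with the log.
Step 4: x = -2 + (3) = 1, y = -5 + (-4) = -9 — verified.
Step 5: x = 1 + (-9) = -8, y = -9 + (-9) = -18 — the log has a different value.
The earliest wrong entry is at step 5: it should read x = -8.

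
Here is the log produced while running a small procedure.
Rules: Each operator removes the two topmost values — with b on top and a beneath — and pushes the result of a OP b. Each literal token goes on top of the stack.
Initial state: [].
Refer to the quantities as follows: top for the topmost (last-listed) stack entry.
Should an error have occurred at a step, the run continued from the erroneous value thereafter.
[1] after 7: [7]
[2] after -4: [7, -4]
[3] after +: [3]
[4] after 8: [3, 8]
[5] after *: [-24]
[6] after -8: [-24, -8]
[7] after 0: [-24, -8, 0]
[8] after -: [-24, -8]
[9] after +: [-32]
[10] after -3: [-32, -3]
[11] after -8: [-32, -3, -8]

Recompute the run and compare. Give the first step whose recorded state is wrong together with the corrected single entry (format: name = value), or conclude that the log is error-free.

1. push 7: top = 7 (no discrepancy)
2. push -4: top = -4 (verified)
3. 7 + -4 = 3 (same as recorded)
4. push 8: top = 8 (agrees with the log)
5. 3 * 8 = 24 (not what was recorded)
So the first discrepancy is step 5, where the right value is top = 24.

step 5, top = 24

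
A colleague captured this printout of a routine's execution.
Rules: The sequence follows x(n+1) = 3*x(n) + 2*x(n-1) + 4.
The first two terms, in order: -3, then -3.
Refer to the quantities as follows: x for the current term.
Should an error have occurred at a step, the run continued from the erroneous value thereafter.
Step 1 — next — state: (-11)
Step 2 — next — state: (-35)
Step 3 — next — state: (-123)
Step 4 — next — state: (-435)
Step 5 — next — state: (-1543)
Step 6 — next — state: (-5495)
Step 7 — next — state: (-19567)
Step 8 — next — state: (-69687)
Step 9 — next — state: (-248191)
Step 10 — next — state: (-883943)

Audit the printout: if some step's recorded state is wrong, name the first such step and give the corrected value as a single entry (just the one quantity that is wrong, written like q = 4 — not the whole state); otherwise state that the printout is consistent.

Recomputing the run from the initial state:
step 1: x = -11
step 2: x = -35
step 3: x = -123
step 4: x = -435
step 5: x = -1547
step 6: x = -5507
step 7: x = -19611
step 8: x = -69843
step 9: x = -248747
step 10: x = -885923
The first disagreement with the printout is at step 5, where the value should be x = -1547.

step 5, x = -1547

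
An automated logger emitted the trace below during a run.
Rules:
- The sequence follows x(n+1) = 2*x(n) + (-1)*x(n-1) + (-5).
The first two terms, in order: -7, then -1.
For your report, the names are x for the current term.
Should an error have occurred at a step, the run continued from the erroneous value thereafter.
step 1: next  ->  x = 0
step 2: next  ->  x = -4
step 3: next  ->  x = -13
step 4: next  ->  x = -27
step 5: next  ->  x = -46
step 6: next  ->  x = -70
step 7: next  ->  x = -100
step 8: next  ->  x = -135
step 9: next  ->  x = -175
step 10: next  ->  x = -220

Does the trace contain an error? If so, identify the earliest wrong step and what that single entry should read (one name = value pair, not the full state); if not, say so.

1. x = 2*(-1) + (-1)*(-7) + (-5) = 0 (exactly as logged)
2. x = 2*(0) + (-1)*(-1) + (-5) = -4 (verified)
3. x = 2*(-4) + (-1)*(0) + (-5) = -13 (agrees with the trace)
4. x = 2*(-13) + (-1)*(-4) + (-5) = -27 (checks out)
5. x = 2*(-27) + (-1)*(-13) + (-5) = -46 (in agreement)
6. x = 2*(-46) + (-1)*(-27) + (-5) = -70 (consistent with the trace)
7. x = 2*(-70) + (-1)*(-46) + (-5) = -99 (this is not what the trace shows)
First deviation found at step 7; the corrected entry is x = -99.

step 7, x = -99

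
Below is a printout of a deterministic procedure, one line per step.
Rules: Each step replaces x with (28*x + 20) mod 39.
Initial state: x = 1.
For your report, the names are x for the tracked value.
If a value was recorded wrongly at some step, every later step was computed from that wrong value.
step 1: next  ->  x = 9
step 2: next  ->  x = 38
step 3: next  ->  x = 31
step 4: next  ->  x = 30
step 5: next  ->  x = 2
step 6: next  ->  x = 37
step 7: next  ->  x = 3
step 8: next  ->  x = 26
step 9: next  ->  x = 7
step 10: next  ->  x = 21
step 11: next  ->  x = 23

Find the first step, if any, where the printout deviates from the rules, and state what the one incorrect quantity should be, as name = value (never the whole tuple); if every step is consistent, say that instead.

Step 1: x = (28*1 + 20) mod 39 = 9 — checks out.
Step 2: x = (28*9 + 20) mod 39 = 38 — checks out.
Step 3: x = (28*38 + 20) mod 39 = 31 — consistent with the printout.
Step 4: x = (28*31 + 20) mod 39 = 30 — same as recorded.
Step 5: x = (28*30 + 20) mod 39 = 2 — exactly as logged.
Step 6: x = (28*2 + 20) mod 39 = 37 — in agreement.
Step 7: x = (28*37 + 20) mod 39 = 3 — confirmed correct.
Step 8: x = (28*3 + 20) mod 39 = 26 — verified.
Step 9: x = (28*26 + 20) mod 39 = 7 — in agreement.
Step 10: x = (28*7 + 20) mod 39 = 21 — exactly as logged.
Step 11: x = (28*21 + 20) mod 39 = 23 — checks out.
Each recorded entry agrees with the recomputation.

no error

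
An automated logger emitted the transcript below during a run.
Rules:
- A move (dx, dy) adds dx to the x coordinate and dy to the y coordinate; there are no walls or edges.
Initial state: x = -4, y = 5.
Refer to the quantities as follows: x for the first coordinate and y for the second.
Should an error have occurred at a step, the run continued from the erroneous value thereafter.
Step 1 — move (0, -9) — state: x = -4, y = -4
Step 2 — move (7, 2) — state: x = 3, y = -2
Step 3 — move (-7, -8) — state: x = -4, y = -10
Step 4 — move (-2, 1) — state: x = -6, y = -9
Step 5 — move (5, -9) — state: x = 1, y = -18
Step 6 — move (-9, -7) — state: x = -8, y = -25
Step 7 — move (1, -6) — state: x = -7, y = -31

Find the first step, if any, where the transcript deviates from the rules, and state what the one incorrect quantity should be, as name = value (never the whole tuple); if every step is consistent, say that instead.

step 5, x = -1

Recomputing the run from the initial state:
step 1: x = -4, y = -4
step 2: x = 3, y = -2
step 3: x = -4, y = -10
step 4: x = -6, y = -9
step 5: x = -1, y = -18
step 6: x = -10, y = -25
step 7: x = -9, y = -31
The first disagreement with the transcript is at step 5, where the value should be x = -1.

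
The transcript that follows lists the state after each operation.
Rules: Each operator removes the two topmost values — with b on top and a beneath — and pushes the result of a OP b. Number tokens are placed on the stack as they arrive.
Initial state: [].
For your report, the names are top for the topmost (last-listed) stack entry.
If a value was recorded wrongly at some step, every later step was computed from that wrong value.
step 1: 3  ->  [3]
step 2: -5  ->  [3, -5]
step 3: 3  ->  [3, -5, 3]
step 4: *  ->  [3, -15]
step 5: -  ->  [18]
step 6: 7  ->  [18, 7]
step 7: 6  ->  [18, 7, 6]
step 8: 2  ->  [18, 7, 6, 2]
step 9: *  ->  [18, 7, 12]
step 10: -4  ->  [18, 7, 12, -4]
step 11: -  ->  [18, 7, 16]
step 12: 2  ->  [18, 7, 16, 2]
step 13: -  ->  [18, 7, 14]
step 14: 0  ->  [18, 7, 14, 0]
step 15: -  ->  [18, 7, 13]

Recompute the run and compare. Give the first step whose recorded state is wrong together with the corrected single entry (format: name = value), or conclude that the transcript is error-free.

step 1: push 3: top = 3 -> agrees with the transcript
step 2: push -5: top = -5 -> exactly as logged
step 3: push 3: top = 3 -> exactly as logged
step 4: -5 * 3 = -15 -> confirmed correct
step 5: 3 - -15 = 18 -> exactly as logged
step 6: push 7: top = 7 -> matches
step 7: push 6: top = 6 -> same as recorded
step 8: push 2: top = 2 -> same as recorded
step 9: 6 * 2 = 12 -> no discrepancy
step 10: push -4: top = -4 -> checks out
step 11: 12 - -4 = 16 -> matches
step 12: push 2: top = 2 -> confirmed correct
step 13: 16 - 2 = 14 -> agrees with the transcript
step 14: push 0: top = 0 -> no discrepancy
step 15: 14 - 0 = 14 -> the transcript has a different value
Step 15 is the first one off; corrected, top = 14.

step 15, top = 14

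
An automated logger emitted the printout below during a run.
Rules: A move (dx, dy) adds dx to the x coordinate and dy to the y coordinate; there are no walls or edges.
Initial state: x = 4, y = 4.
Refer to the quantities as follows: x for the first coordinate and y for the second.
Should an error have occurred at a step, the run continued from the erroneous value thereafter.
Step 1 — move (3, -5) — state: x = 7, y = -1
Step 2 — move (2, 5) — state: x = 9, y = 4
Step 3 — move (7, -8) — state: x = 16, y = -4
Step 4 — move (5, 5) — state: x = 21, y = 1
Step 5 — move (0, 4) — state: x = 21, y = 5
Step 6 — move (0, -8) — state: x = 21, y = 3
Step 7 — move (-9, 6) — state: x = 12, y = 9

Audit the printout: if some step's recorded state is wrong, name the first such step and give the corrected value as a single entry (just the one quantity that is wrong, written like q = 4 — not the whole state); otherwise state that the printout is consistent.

step 6, y = -3

Recomputing the run from the initial state:
step 1: x = 7, y = -1
step 2: x = 9, y = 4
step 3: x = 16, y = -4
step 4: x = 21, y = 1
step 5: x = 21, y = 5
step 6: x = 21, y = -3
step 7: x = 12, y = 3
The first disagreement with the printout is at step 6, where the value should be y = -3.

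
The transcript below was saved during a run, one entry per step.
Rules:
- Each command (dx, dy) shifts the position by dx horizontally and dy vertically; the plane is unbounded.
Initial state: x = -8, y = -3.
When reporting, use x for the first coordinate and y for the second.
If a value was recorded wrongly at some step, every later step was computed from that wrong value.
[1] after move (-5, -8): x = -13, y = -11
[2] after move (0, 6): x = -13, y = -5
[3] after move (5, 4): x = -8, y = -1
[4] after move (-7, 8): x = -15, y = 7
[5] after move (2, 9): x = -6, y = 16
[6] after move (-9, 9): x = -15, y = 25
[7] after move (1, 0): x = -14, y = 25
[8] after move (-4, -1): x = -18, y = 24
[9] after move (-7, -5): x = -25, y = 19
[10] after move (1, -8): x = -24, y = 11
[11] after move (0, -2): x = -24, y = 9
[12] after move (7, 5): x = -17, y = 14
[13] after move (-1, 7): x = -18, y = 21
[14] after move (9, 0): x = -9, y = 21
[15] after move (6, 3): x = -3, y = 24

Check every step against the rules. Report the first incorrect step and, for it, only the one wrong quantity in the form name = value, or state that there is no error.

step 5, x = -13

Recomputing the run from the initial state:
step 1: x = -13, y = -11
step 2: x = -13, y = -5
step 3: x = -8, y = -1
step 4: x = -15, y = 7
step 5: x = -13, y = 16
step 6: x = -22, y = 25
step 7: x = -21, y = 25
step 8: x = -25, y = 24
step 9: x = -32, y = 19
step 10: x = -31, y = 11
step 11: x = -31, y = 9
step 12: x = -24, y = 14
step 13: x = -25, y = 21
step 14: x = -16, y = 21
step 15: x = -10, y = 24
The first disagreement with the transcript is at step 5, where the value should be x = -13.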